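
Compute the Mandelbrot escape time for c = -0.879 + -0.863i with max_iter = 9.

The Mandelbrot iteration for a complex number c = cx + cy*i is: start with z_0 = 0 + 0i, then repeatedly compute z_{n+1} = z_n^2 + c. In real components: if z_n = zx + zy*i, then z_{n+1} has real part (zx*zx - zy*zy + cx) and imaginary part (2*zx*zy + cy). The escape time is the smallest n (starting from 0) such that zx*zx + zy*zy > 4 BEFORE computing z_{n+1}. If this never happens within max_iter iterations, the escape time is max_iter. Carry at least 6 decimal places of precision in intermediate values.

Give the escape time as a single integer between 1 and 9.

z_0 = 0 + 0i, c = -0.8790 + -0.8630i
Iter 1: z = -0.8790 + -0.8630i, |z|^2 = 1.5174
Iter 2: z = -0.8511 + 0.6542i, |z|^2 = 1.1523
Iter 3: z = -0.5825 + -1.9765i, |z|^2 = 4.2460
Escaped at iteration 3

Answer: 3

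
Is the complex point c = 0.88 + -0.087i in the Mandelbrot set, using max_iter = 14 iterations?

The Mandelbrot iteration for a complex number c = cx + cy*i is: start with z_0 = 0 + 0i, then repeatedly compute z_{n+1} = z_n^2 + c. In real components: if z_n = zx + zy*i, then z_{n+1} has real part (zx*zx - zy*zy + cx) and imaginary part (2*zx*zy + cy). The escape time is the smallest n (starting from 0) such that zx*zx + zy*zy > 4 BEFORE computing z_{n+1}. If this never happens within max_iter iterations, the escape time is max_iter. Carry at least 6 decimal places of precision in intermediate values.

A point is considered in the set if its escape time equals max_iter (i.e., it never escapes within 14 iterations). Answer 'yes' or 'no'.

Answer: no

Derivation:
z_0 = 0 + 0i, c = 0.8800 + -0.0870i
Iter 1: z = 0.8800 + -0.0870i, |z|^2 = 0.7820
Iter 2: z = 1.6468 + -0.2401i, |z|^2 = 2.7697
Iter 3: z = 3.5344 + -0.8779i, |z|^2 = 13.2626
Escaped at iteration 3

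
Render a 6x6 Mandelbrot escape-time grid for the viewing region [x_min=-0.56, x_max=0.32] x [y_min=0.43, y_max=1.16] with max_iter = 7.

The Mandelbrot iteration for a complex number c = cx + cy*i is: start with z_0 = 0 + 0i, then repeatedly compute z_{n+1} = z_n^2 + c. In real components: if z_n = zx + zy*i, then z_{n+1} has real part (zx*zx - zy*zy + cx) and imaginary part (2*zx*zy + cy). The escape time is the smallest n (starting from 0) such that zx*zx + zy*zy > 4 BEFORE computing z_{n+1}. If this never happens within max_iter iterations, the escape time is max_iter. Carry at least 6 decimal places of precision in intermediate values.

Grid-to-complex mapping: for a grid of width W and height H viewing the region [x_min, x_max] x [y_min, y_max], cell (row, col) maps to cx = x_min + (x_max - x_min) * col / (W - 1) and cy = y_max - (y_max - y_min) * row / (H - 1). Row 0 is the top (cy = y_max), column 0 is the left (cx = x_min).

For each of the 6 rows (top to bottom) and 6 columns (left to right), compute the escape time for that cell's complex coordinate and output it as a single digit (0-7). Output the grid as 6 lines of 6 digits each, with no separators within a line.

Answer: 334432
447743
457754
777776
777777
777777

Derivation:
(row=0, col=0): c = -0.5600 + 1.1600i → escape time 3
(row=0, col=1): c = -0.3840 + 1.1600i → escape time 3
(row=0, col=2): c = -0.2080 + 1.1600i → escape time 4
(row=0, col=3): c = -0.0320 + 1.1600i → escape time 4
(row=0, col=4): c = 0.1440 + 1.1600i → escape time 3
(row=0, col=5): c = 0.3200 + 1.1600i → escape time 2
(row=1, col=0): c = -0.5600 + 1.0140i → escape time 4
(row=1, col=1): c = -0.3840 + 1.0140i → escape time 4
(row=1, col=2): c = -0.2080 + 1.0140i → escape time 7
(row=1, col=3): c = -0.0320 + 1.0140i → escape time 7
(row=1, col=4): c = 0.1440 + 1.0140i → escape time 4
(row=1, col=5): c = 0.3200 + 1.0140i → escape time 3
(row=2, col=0): c = -0.5600 + 0.8680i → escape time 4
(row=2, col=1): c = -0.3840 + 0.8680i → escape time 5
(row=2, col=2): c = -0.2080 + 0.8680i → escape time 7
(row=2, col=3): c = -0.0320 + 0.8680i → escape time 7
(row=2, col=4): c = 0.1440 + 0.8680i → escape time 5
(row=2, col=5): c = 0.3200 + 0.8680i → escape time 4
(row=3, col=0): c = -0.5600 + 0.7220i → escape time 7
(row=3, col=1): c = -0.3840 + 0.7220i → escape time 7
(row=3, col=2): c = -0.2080 + 0.7220i → escape time 7
(row=3, col=3): c = -0.0320 + 0.7220i → escape time 7
(row=3, col=4): c = 0.1440 + 0.7220i → escape time 7
(row=3, col=5): c = 0.3200 + 0.7220i → escape time 6
(row=4, col=0): c = -0.5600 + 0.5760i → escape time 7
(row=4, col=1): c = -0.3840 + 0.5760i → escape time 7
(row=4, col=2): c = -0.2080 + 0.5760i → escape time 7
(row=4, col=3): c = -0.0320 + 0.5760i → escape time 7
(row=4, col=4): c = 0.1440 + 0.5760i → escape time 7
(row=4, col=5): c = 0.3200 + 0.5760i → escape time 7
(row=5, col=0): c = -0.5600 + 0.4300i → escape time 7
(row=5, col=1): c = -0.3840 + 0.4300i → escape time 7
(row=5, col=2): c = -0.2080 + 0.4300i → escape time 7
(row=5, col=3): c = -0.0320 + 0.4300i → escape time 7
(row=5, col=4): c = 0.1440 + 0.4300i → escape time 7
(row=5, col=5): c = 0.3200 + 0.4300i → escape time 7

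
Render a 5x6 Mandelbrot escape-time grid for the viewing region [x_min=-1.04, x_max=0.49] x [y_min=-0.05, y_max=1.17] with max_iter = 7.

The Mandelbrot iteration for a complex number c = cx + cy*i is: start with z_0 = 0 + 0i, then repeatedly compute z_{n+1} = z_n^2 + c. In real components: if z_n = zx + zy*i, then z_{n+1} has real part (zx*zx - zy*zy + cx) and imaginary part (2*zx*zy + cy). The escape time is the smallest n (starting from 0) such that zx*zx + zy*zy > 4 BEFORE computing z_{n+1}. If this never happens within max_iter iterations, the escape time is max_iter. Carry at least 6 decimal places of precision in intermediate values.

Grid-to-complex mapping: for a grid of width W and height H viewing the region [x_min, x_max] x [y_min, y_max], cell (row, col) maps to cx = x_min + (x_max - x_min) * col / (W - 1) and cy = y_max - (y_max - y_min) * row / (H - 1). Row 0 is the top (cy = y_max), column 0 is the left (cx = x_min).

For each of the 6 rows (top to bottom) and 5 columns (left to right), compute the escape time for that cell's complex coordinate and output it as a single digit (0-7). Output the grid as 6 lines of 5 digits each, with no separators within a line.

(row=0, col=0): c = -1.0400 + 1.1700i → escape time 3
(row=0, col=1): c = -0.6575 + 1.1700i → escape time 3
(row=0, col=2): c = -0.2750 + 1.1700i → escape time 4
(row=0, col=3): c = 0.1075 + 1.1700i → escape time 3
(row=0, col=4): c = 0.4900 + 1.1700i → escape time 2
(row=1, col=0): c = -1.0400 + 0.9260i → escape time 3
(row=1, col=1): c = -0.6575 + 0.9260i → escape time 4
(row=1, col=2): c = -0.2750 + 0.9260i → escape time 6
(row=1, col=3): c = 0.1075 + 0.9260i → escape time 5
(row=1, col=4): c = 0.4900 + 0.9260i → escape time 3
(row=2, col=0): c = -1.0400 + 0.6820i → escape time 4
(row=2, col=1): c = -0.6575 + 0.6820i → escape time 6
(row=2, col=2): c = -0.2750 + 0.6820i → escape time 7
(row=2, col=3): c = 0.1075 + 0.6820i → escape time 7
(row=2, col=4): c = 0.4900 + 0.6820i → escape time 4
(row=3, col=0): c = -1.0400 + 0.4380i → escape time 5
(row=3, col=1): c = -0.6575 + 0.4380i → escape time 7
(row=3, col=2): c = -0.2750 + 0.4380i → escape time 7
(row=3, col=3): c = 0.1075 + 0.4380i → escape time 7
(row=3, col=4): c = 0.4900 + 0.4380i → escape time 5
(row=4, col=0): c = -1.0400 + 0.1940i → escape time 7
(row=4, col=1): c = -0.6575 + 0.1940i → escape time 7
(row=4, col=2): c = -0.2750 + 0.1940i → escape time 7
(row=4, col=3): c = 0.1075 + 0.1940i → escape time 7
(row=4, col=4): c = 0.4900 + 0.1940i → escape time 5
(row=5, col=0): c = -1.0400 + -0.0500i → escape time 7
(row=5, col=1): c = -0.6575 + -0.0500i → escape time 7
(row=5, col=2): c = -0.2750 + -0.0500i → escape time 7
(row=5, col=3): c = 0.1075 + -0.0500i → escape time 7
(row=5, col=4): c = 0.4900 + -0.0500i → escape time 5

Answer: 33432
34653
46774
57775
77775
77775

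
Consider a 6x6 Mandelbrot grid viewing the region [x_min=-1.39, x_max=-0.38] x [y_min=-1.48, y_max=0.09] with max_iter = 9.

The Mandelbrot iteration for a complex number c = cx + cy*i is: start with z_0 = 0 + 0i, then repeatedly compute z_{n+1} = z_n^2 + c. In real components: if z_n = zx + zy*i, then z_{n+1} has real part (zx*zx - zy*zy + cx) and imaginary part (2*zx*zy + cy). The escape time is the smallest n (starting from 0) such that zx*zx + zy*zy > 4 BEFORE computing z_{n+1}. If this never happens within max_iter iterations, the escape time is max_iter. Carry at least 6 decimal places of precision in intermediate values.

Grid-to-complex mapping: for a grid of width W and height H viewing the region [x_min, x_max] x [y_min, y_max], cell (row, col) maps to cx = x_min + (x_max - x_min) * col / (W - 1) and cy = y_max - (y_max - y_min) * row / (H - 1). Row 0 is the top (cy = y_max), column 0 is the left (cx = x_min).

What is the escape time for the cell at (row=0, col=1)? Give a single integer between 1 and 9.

z_0 = 0 + 0i, c = -1.1880 + 0.0900i
Iter 1: z = -1.1880 + 0.0900i, |z|^2 = 1.4194
Iter 2: z = 0.2152 + -0.1238i, |z|^2 = 0.0617
Iter 3: z = -1.1570 + 0.0367i, |z|^2 = 1.3400
Iter 4: z = 0.1493 + 0.0051i, |z|^2 = 0.0223
Iter 5: z = -1.1657 + 0.0915i, |z|^2 = 1.3673
Iter 6: z = 0.1626 + -0.1234i, |z|^2 = 0.0416
Iter 7: z = -1.1768 + 0.0499i, |z|^2 = 1.3873
Iter 8: z = 0.1944 + -0.0274i, |z|^2 = 0.0385

Answer: 9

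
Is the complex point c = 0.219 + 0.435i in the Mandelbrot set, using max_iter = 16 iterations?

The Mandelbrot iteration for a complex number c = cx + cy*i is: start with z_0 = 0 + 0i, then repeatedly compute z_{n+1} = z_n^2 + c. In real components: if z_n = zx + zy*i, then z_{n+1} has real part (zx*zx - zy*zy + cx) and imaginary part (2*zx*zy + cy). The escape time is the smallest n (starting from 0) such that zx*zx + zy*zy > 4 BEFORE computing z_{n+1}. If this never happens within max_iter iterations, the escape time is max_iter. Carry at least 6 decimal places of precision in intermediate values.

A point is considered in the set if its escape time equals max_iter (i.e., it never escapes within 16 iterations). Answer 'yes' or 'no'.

Answer: yes

Derivation:
z_0 = 0 + 0i, c = 0.2190 + 0.4350i
Iter 1: z = 0.2190 + 0.4350i, |z|^2 = 0.2372
Iter 2: z = 0.0777 + 0.6255i, |z|^2 = 0.3973
Iter 3: z = -0.1662 + 0.5323i, |z|^2 = 0.3109
Iter 4: z = -0.0367 + 0.2580i, |z|^2 = 0.0679
Iter 5: z = 0.1538 + 0.4161i, |z|^2 = 0.1968
Iter 6: z = 0.0695 + 0.5630i, |z|^2 = 0.3218
Iter 7: z = -0.0931 + 0.5133i, |z|^2 = 0.2721
Iter 8: z = -0.0358 + 0.3394i, |z|^2 = 0.1165
Iter 9: z = 0.1051 + 0.4107i, |z|^2 = 0.1797
Iter 10: z = 0.0614 + 0.5213i, |z|^2 = 0.2755
Iter 11: z = -0.0490 + 0.4990i, |z|^2 = 0.2514
Iter 12: z = -0.0276 + 0.3861i, |z|^2 = 0.1498
Iter 13: z = 0.0707 + 0.4137i, |z|^2 = 0.1762
Iter 14: z = 0.0528 + 0.4935i, |z|^2 = 0.2463
Iter 15: z = -0.0217 + 0.4872i, |z|^2 = 0.2378
Did not escape in 16 iterations → in set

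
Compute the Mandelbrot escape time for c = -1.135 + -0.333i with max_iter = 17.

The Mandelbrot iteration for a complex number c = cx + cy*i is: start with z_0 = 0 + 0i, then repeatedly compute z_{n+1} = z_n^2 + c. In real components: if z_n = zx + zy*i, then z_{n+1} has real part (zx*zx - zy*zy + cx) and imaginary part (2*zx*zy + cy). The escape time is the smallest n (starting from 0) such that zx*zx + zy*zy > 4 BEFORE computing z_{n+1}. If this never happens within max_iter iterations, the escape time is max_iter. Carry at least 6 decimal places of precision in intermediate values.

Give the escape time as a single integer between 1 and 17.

Answer: 10

Derivation:
z_0 = 0 + 0i, c = -1.1350 + -0.3330i
Iter 1: z = -1.1350 + -0.3330i, |z|^2 = 1.3991
Iter 2: z = 0.0423 + 0.4229i, |z|^2 = 0.1806
Iter 3: z = -1.3121 + -0.2972i, |z|^2 = 1.8098
Iter 4: z = 0.4982 + 0.4469i, |z|^2 = 0.4479
Iter 5: z = -1.0865 + 0.1122i, |z|^2 = 1.1931
Iter 6: z = 0.0329 + -0.5769i, |z|^2 = 0.3339
Iter 7: z = -1.4667 + -0.3710i, |z|^2 = 2.2889
Iter 8: z = 0.8787 + 0.7552i, |z|^2 = 1.3424
Iter 9: z = -0.9332 + 0.9941i, |z|^2 = 1.8592
Iter 10: z = -1.2524 + -2.1885i, |z|^2 = 6.3581
Escaped at iteration 10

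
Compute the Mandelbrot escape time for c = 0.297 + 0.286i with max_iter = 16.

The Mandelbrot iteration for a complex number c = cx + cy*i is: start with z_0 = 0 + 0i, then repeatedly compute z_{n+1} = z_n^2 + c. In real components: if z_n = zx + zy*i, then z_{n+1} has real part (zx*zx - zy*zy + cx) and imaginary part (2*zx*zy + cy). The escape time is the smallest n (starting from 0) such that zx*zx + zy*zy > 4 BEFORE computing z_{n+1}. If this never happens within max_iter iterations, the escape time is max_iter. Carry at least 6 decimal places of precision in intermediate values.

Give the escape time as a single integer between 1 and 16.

z_0 = 0 + 0i, c = 0.2970 + 0.2860i
Iter 1: z = 0.2970 + 0.2860i, |z|^2 = 0.1700
Iter 2: z = 0.3034 + 0.4559i, |z|^2 = 0.2999
Iter 3: z = 0.1812 + 0.5626i, |z|^2 = 0.3494
Iter 4: z = 0.0133 + 0.4899i, |z|^2 = 0.2402
Iter 5: z = 0.0571 + 0.2990i, |z|^2 = 0.0927
Iter 6: z = 0.2109 + 0.3202i, |z|^2 = 0.1470
Iter 7: z = 0.2390 + 0.4210i, |z|^2 = 0.2344
Iter 8: z = 0.1768 + 0.4872i, |z|^2 = 0.2686
Iter 9: z = 0.0909 + 0.4583i, |z|^2 = 0.2183
Iter 10: z = 0.0952 + 0.3693i, |z|^2 = 0.1455
Iter 11: z = 0.1697 + 0.3563i, |z|^2 = 0.1558
Iter 12: z = 0.1988 + 0.4069i, |z|^2 = 0.2051
Iter 13: z = 0.1710 + 0.4478i, |z|^2 = 0.2298
Iter 14: z = 0.1257 + 0.4391i, |z|^2 = 0.2086
Iter 15: z = 0.1200 + 0.3964i, |z|^2 = 0.1715

Answer: 16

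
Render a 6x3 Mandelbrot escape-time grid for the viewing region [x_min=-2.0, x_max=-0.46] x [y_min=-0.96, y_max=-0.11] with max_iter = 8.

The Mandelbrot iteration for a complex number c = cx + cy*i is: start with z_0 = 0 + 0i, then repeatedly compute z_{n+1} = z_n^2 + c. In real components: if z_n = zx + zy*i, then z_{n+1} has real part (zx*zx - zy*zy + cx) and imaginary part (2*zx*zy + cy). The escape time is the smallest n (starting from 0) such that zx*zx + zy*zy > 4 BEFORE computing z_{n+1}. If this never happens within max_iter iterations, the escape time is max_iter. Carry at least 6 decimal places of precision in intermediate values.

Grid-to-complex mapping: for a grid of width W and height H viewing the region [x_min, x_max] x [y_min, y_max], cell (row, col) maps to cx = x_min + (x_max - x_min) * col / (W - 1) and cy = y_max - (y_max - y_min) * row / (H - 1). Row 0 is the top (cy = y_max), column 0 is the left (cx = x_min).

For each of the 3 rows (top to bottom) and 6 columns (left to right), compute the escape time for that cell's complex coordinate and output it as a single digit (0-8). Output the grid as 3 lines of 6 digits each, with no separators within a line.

(row=0, col=0): c = -2.0000 + -0.1100i → escape time 1
(row=0, col=1): c = -1.6920 + -0.1100i → escape time 5
(row=0, col=2): c = -1.3840 + -0.1100i → escape time 8
(row=0, col=3): c = -1.0760 + -0.1100i → escape time 8
(row=0, col=4): c = -0.7680 + -0.1100i → escape time 8
(row=0, col=5): c = -0.4600 + -0.1100i → escape time 8
(row=1, col=0): c = -2.0000 + -0.5350i → escape time 1
(row=1, col=1): c = -1.6920 + -0.5350i → escape time 3
(row=1, col=2): c = -1.3840 + -0.5350i → escape time 3
(row=1, col=3): c = -1.0760 + -0.5350i → escape time 5
(row=1, col=4): c = -0.7680 + -0.5350i → escape time 6
(row=1, col=5): c = -0.4600 + -0.5350i → escape time 8
(row=2, col=0): c = -2.0000 + -0.9600i → escape time 1
(row=2, col=1): c = -1.6920 + -0.9600i → escape time 2
(row=2, col=2): c = -1.3840 + -0.9600i → escape time 3
(row=2, col=3): c = -1.0760 + -0.9600i → escape time 3
(row=2, col=4): c = -0.7680 + -0.9600i → escape time 3
(row=2, col=5): c = -0.4600 + -0.9600i → escape time 4

Answer: 158888
133568
123334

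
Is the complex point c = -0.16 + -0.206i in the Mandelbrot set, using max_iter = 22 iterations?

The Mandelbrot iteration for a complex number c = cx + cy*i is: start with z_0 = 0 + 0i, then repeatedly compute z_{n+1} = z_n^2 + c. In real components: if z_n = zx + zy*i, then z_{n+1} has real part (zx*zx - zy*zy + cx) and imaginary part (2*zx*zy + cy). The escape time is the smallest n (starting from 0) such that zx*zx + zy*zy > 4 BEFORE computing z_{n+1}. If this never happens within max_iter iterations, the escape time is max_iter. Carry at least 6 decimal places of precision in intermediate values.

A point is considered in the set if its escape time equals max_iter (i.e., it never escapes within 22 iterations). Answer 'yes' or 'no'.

Answer: yes

Derivation:
z_0 = 0 + 0i, c = -0.1600 + -0.2060i
Iter 1: z = -0.1600 + -0.2060i, |z|^2 = 0.0680
Iter 2: z = -0.1768 + -0.1401i, |z|^2 = 0.0509
Iter 3: z = -0.1484 + -0.1565i, |z|^2 = 0.0465
Iter 4: z = -0.1625 + -0.1596i, |z|^2 = 0.0519
Iter 5: z = -0.1591 + -0.1541i, |z|^2 = 0.0491
Iter 6: z = -0.1585 + -0.1570i, |z|^2 = 0.0497
Iter 7: z = -0.1595 + -0.1563i, |z|^2 = 0.0499
Iter 8: z = -0.1590 + -0.1561i, |z|^2 = 0.0497
Iter 9: z = -0.1591 + -0.1564i, |z|^2 = 0.0498
Iter 10: z = -0.1591 + -0.1562i, |z|^2 = 0.0497
Iter 11: z = -0.1591 + -0.1563i, |z|^2 = 0.0497
Iter 12: z = -0.1591 + -0.1563i, |z|^2 = 0.0497
Iter 13: z = -0.1591 + -0.1563i, |z|^2 = 0.0497
Iter 14: z = -0.1591 + -0.1563i, |z|^2 = 0.0497
Iter 15: z = -0.1591 + -0.1563i, |z|^2 = 0.0497
Iter 16: z = -0.1591 + -0.1563i, |z|^2 = 0.0497
Iter 17: z = -0.1591 + -0.1563i, |z|^2 = 0.0497
Iter 18: z = -0.1591 + -0.1563i, |z|^2 = 0.0497
Iter 19: z = -0.1591 + -0.1563i, |z|^2 = 0.0497
Iter 20: z = -0.1591 + -0.1563i, |z|^2 = 0.0497
Iter 21: z = -0.1591 + -0.1563i, |z|^2 = 0.0497
Did not escape in 22 iterations → in set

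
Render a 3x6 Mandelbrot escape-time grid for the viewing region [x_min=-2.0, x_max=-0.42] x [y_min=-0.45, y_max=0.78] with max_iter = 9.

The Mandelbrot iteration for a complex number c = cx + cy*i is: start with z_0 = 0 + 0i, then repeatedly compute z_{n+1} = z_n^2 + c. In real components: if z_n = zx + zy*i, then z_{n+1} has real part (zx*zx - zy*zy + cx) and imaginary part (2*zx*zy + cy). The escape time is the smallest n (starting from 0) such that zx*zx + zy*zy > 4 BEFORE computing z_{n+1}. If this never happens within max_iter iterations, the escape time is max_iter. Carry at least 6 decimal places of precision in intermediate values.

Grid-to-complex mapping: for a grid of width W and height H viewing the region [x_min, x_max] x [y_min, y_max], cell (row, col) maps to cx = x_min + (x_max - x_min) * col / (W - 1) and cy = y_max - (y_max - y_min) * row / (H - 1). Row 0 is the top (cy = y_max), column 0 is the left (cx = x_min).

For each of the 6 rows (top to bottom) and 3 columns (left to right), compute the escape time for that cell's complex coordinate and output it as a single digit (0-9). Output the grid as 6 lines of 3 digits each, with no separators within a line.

Answer: 136
149
199
199
199
169

Derivation:
(row=0, col=0): c = -2.0000 + 0.7800i → escape time 1
(row=0, col=1): c = -1.2100 + 0.7800i → escape time 3
(row=0, col=2): c = -0.4200 + 0.7800i → escape time 6
(row=1, col=0): c = -2.0000 + 0.5340i → escape time 1
(row=1, col=1): c = -1.2100 + 0.5340i → escape time 4
(row=1, col=2): c = -0.4200 + 0.5340i → escape time 9
(row=2, col=0): c = -2.0000 + 0.2880i → escape time 1
(row=2, col=1): c = -1.2100 + 0.2880i → escape time 9
(row=2, col=2): c = -0.4200 + 0.2880i → escape time 9
(row=3, col=0): c = -2.0000 + 0.0420i → escape time 1
(row=3, col=1): c = -1.2100 + 0.0420i → escape time 9
(row=3, col=2): c = -0.4200 + 0.0420i → escape time 9
(row=4, col=0): c = -2.0000 + -0.2040i → escape time 1
(row=4, col=1): c = -1.2100 + -0.2040i → escape time 9
(row=4, col=2): c = -0.4200 + -0.2040i → escape time 9
(row=5, col=0): c = -2.0000 + -0.4500i → escape time 1
(row=5, col=1): c = -1.2100 + -0.4500i → escape time 6
(row=5, col=2): c = -0.4200 + -0.4500i → escape time 9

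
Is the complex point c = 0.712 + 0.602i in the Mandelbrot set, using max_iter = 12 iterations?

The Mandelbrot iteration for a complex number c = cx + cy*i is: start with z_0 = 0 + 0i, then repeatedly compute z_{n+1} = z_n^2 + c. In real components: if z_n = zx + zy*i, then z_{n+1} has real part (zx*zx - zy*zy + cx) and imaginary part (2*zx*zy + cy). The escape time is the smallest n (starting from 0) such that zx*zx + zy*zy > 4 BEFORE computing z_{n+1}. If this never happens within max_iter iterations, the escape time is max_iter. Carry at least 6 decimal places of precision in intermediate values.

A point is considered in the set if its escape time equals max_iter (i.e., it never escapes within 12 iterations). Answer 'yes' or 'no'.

z_0 = 0 + 0i, c = 0.7120 + 0.6020i
Iter 1: z = 0.7120 + 0.6020i, |z|^2 = 0.8693
Iter 2: z = 0.8565 + 1.4592i, |z|^2 = 2.8631
Iter 3: z = -0.6837 + 3.1018i, |z|^2 = 10.0887
Escaped at iteration 3

Answer: no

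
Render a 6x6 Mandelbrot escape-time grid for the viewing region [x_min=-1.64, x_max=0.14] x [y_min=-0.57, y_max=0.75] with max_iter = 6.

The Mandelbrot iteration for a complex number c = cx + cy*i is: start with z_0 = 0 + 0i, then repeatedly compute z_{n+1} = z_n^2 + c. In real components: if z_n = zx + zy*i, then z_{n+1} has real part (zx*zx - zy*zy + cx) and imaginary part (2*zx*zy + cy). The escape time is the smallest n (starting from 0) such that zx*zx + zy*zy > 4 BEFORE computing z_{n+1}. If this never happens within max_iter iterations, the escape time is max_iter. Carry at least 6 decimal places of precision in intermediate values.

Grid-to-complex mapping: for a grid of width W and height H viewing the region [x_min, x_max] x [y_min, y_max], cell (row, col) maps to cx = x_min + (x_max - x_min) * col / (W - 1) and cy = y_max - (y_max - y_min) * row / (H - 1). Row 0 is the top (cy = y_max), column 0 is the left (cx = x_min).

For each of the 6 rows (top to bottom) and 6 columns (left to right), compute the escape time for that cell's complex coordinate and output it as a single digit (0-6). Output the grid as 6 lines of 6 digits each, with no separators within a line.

(row=0, col=0): c = -1.6400 + 0.7500i → escape time 3
(row=0, col=1): c = -1.2840 + 0.7500i → escape time 3
(row=0, col=2): c = -0.9280 + 0.7500i → escape time 4
(row=0, col=3): c = -0.5720 + 0.7500i → escape time 6
(row=0, col=4): c = -0.2160 + 0.7500i → escape time 6
(row=0, col=5): c = 0.1400 + 0.7500i → escape time 6
(row=1, col=0): c = -1.6400 + 0.4860i → escape time 3
(row=1, col=1): c = -1.2840 + 0.4860i → escape time 4
(row=1, col=2): c = -0.9280 + 0.4860i → escape time 5
(row=1, col=3): c = -0.5720 + 0.4860i → escape time 6
(row=1, col=4): c = -0.2160 + 0.4860i → escape time 6
(row=1, col=5): c = 0.1400 + 0.4860i → escape time 6
(row=2, col=0): c = -1.6400 + 0.2220i → escape time 4
(row=2, col=1): c = -1.2840 + 0.2220i → escape time 6
(row=2, col=2): c = -0.9280 + 0.2220i → escape time 6
(row=2, col=3): c = -0.5720 + 0.2220i → escape time 6
(row=2, col=4): c = -0.2160 + 0.2220i → escape time 6
(row=2, col=5): c = 0.1400 + 0.2220i → escape time 6
(row=3, col=0): c = -1.6400 + -0.0420i → escape time 6
(row=3, col=1): c = -1.2840 + -0.0420i → escape time 6
(row=3, col=2): c = -0.9280 + -0.0420i → escape time 6
(row=3, col=3): c = -0.5720 + -0.0420i → escape time 6
(row=3, col=4): c = -0.2160 + -0.0420i → escape time 6
(row=3, col=5): c = 0.1400 + -0.0420i → escape time 6
(row=4, col=0): c = -1.6400 + -0.3060i → escape time 4
(row=4, col=1): c = -1.2840 + -0.3060i → escape time 6
(row=4, col=2): c = -0.9280 + -0.3060i → escape time 6
(row=4, col=3): c = -0.5720 + -0.3060i → escape time 6
(row=4, col=4): c = -0.2160 + -0.3060i → escape time 6
(row=4, col=5): c = 0.1400 + -0.3060i → escape time 6
(row=5, col=0): c = -1.6400 + -0.5700i → escape time 3
(row=5, col=1): c = -1.2840 + -0.5700i → escape time 3
(row=5, col=2): c = -0.9280 + -0.5700i → escape time 5
(row=5, col=3): c = -0.5720 + -0.5700i → escape time 6
(row=5, col=4): c = -0.2160 + -0.5700i → escape time 6
(row=5, col=5): c = 0.1400 + -0.5700i → escape time 6

Answer: 334666
345666
466666
666666
466666
335666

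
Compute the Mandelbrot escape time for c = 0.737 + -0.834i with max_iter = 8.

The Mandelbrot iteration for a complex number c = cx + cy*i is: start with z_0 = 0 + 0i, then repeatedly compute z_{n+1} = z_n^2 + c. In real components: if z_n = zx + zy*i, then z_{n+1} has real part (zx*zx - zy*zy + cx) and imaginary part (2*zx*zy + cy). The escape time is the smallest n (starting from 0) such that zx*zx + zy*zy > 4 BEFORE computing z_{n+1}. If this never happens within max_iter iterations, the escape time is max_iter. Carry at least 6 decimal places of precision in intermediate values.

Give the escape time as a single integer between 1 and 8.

z_0 = 0 + 0i, c = 0.7370 + -0.8340i
Iter 1: z = 0.7370 + -0.8340i, |z|^2 = 1.2387
Iter 2: z = 0.5846 + -2.0633i, |z|^2 = 4.5990
Escaped at iteration 2

Answer: 2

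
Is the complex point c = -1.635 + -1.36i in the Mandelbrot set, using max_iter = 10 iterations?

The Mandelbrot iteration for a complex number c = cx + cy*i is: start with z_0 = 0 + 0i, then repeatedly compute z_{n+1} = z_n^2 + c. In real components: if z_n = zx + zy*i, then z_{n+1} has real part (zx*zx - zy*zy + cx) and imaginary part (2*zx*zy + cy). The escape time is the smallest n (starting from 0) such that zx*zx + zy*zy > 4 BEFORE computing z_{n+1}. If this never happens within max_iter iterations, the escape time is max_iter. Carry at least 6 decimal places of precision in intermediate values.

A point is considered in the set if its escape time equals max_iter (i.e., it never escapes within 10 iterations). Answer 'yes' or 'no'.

z_0 = 0 + 0i, c = -1.6350 + -1.3600i
Iter 1: z = -1.6350 + -1.3600i, |z|^2 = 4.5228
Escaped at iteration 1

Answer: no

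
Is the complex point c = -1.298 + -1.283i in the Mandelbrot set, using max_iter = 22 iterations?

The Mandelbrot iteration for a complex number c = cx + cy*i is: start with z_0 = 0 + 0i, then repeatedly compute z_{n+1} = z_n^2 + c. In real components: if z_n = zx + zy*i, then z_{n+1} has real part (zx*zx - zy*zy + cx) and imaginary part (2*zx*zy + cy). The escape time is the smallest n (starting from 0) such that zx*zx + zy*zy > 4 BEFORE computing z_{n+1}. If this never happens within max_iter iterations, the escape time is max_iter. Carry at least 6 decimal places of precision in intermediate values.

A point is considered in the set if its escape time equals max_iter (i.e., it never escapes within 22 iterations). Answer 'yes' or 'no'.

Answer: no

Derivation:
z_0 = 0 + 0i, c = -1.2980 + -1.2830i
Iter 1: z = -1.2980 + -1.2830i, |z|^2 = 3.3309
Iter 2: z = -1.2593 + 2.0477i, |z|^2 = 5.7787
Escaped at iteration 2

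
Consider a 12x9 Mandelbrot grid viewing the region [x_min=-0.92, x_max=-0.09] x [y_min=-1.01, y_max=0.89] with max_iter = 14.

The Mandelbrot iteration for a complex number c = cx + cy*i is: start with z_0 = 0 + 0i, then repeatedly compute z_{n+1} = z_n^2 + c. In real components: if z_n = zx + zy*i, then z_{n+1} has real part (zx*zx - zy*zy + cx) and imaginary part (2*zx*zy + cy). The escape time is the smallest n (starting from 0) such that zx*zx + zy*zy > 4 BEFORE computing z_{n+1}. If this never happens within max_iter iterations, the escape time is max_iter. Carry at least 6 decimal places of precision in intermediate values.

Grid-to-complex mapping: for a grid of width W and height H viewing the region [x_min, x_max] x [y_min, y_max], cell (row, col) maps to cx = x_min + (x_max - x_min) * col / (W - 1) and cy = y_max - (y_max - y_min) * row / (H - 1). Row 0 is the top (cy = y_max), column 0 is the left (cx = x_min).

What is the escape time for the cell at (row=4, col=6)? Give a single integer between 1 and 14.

z_0 = 0 + 0i, c = -0.4673 + -0.0600i
Iter 1: z = -0.4673 + -0.0600i, |z|^2 = 0.2219
Iter 2: z = -0.2525 + -0.0039i, |z|^2 = 0.0638
Iter 3: z = -0.4035 + -0.0580i, |z|^2 = 0.1662
Iter 4: z = -0.3078 + -0.0132i, |z|^2 = 0.0949
Iter 5: z = -0.3727 + -0.0519i, |z|^2 = 0.1416
Iter 6: z = -0.3311 + -0.0213i, |z|^2 = 0.1101
Iter 7: z = -0.3581 + -0.0459i, |z|^2 = 0.1304
Iter 8: z = -0.3411 + -0.0271i, |z|^2 = 0.1171
Iter 9: z = -0.3516 + -0.0415i, |z|^2 = 0.1254
Iter 10: z = -0.3453 + -0.0308i, |z|^2 = 0.1202
Iter 11: z = -0.3490 + -0.0387i, |z|^2 = 0.1233
Iter 12: z = -0.3470 + -0.0330i, |z|^2 = 0.1215
Iter 13: z = -0.3480 + -0.0371i, |z|^2 = 0.1224

Answer: 14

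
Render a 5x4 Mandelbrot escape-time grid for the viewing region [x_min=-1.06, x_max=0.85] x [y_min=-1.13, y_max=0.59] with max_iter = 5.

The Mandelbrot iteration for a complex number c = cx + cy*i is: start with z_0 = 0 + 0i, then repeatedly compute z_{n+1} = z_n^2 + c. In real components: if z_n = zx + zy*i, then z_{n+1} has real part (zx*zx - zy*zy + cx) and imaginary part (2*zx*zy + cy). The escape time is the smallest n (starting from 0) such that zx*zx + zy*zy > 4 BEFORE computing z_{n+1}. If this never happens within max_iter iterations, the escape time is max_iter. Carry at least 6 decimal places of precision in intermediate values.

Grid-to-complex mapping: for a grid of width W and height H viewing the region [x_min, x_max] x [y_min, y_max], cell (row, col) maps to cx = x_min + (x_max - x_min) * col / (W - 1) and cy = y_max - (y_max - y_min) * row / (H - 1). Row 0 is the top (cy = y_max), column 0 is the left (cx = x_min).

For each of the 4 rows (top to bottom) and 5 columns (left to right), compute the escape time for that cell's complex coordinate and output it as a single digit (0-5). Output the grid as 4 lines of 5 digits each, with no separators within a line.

(row=0, col=0): c = -1.0600 + 0.5900i → escape time 4
(row=0, col=1): c = -0.5825 + 0.5900i → escape time 5
(row=0, col=2): c = -0.1050 + 0.5900i → escape time 5
(row=0, col=3): c = 0.3725 + 0.5900i → escape time 5
(row=0, col=4): c = 0.8500 + 0.5900i → escape time 2
(row=1, col=0): c = -1.0600 + 0.0167i → escape time 5
(row=1, col=1): c = -0.5825 + 0.0167i → escape time 5
(row=1, col=2): c = -0.1050 + 0.0167i → escape time 5
(row=1, col=3): c = 0.3725 + 0.0167i → escape time 5
(row=1, col=4): c = 0.8500 + 0.0167i → escape time 3
(row=2, col=0): c = -1.0600 + -0.5567i → escape time 5
(row=2, col=1): c = -0.5825 + -0.5567i → escape time 5
(row=2, col=2): c = -0.1050 + -0.5567i → escape time 5
(row=2, col=3): c = 0.3725 + -0.5567i → escape time 5
(row=2, col=4): c = 0.8500 + -0.5567i → escape time 3
(row=3, col=0): c = -1.0600 + -1.1300i → escape time 3
(row=3, col=1): c = -0.5825 + -1.1300i → escape time 3
(row=3, col=2): c = -0.1050 + -1.1300i → escape time 5
(row=3, col=3): c = 0.3725 + -1.1300i → escape time 2
(row=3, col=4): c = 0.8500 + -1.1300i → escape time 2

Answer: 45552
55553
55553
33522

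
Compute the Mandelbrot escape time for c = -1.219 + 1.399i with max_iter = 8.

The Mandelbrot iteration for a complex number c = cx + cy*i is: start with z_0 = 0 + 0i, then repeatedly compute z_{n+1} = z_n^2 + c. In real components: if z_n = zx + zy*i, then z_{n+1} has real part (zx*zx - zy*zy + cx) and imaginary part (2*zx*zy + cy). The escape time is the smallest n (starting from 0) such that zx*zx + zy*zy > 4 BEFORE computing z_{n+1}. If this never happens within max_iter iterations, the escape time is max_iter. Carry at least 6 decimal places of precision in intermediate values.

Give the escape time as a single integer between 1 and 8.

z_0 = 0 + 0i, c = -1.2190 + 1.3990i
Iter 1: z = -1.2190 + 1.3990i, |z|^2 = 3.4432
Iter 2: z = -1.6902 + -2.0118i, |z|^2 = 6.9041
Escaped at iteration 2

Answer: 2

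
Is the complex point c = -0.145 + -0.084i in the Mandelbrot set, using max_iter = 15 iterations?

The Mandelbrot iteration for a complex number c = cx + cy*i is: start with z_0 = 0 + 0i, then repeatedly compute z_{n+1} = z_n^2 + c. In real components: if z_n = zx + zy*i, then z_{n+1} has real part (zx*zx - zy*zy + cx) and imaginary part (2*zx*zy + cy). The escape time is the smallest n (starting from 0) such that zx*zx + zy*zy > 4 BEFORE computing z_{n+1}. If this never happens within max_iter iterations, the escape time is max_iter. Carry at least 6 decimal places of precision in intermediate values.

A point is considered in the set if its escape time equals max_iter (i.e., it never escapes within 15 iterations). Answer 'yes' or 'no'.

z_0 = 0 + 0i, c = -0.1450 + -0.0840i
Iter 1: z = -0.1450 + -0.0840i, |z|^2 = 0.0281
Iter 2: z = -0.1310 + -0.0596i, |z|^2 = 0.0207
Iter 3: z = -0.1314 + -0.0684i, |z|^2 = 0.0219
Iter 4: z = -0.1324 + -0.0660i, |z|^2 = 0.0219
Iter 5: z = -0.1318 + -0.0665i, |z|^2 = 0.0218
Iter 6: z = -0.1320 + -0.0665i, |z|^2 = 0.0219
Iter 7: z = -0.1320 + -0.0664i, |z|^2 = 0.0218
Iter 8: z = -0.1320 + -0.0665i, |z|^2 = 0.0218
Iter 9: z = -0.1320 + -0.0665i, |z|^2 = 0.0218
Iter 10: z = -0.1320 + -0.0665i, |z|^2 = 0.0218
Iter 11: z = -0.1320 + -0.0665i, |z|^2 = 0.0218
Iter 12: z = -0.1320 + -0.0665i, |z|^2 = 0.0218
Iter 13: z = -0.1320 + -0.0665i, |z|^2 = 0.0218
Iter 14: z = -0.1320 + -0.0665i, |z|^2 = 0.0218
Did not escape in 15 iterations → in set

Answer: yes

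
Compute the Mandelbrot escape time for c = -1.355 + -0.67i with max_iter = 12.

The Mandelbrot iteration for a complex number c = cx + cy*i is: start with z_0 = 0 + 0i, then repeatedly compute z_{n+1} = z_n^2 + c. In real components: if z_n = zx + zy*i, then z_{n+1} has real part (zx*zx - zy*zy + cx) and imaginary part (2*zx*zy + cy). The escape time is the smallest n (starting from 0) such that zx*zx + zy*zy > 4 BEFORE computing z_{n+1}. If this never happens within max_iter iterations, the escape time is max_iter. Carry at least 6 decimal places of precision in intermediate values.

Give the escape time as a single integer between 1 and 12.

z_0 = 0 + 0i, c = -1.3550 + -0.6700i
Iter 1: z = -1.3550 + -0.6700i, |z|^2 = 2.2849
Iter 2: z = 0.0321 + 1.1457i, |z|^2 = 1.3137
Iter 3: z = -2.6666 + -0.5964i, |z|^2 = 7.4664
Escaped at iteration 3

Answer: 3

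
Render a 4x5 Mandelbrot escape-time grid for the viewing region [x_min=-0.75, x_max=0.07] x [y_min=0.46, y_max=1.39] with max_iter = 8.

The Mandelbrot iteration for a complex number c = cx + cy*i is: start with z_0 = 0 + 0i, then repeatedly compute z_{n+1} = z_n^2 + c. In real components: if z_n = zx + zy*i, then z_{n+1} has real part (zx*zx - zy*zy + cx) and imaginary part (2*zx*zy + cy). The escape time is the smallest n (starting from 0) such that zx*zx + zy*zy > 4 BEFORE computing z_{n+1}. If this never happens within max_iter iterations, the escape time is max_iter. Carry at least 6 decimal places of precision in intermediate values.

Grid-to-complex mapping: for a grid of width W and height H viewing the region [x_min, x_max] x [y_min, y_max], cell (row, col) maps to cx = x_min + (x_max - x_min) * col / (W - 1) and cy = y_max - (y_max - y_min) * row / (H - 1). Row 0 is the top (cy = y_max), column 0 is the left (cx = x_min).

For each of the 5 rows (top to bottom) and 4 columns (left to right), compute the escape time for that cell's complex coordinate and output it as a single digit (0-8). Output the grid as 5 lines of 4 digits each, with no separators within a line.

Answer: 2222
3343
4485
5888
7888

Derivation:
(row=0, col=0): c = -0.7500 + 1.3900i → escape time 2
(row=0, col=1): c = -0.4767 + 1.3900i → escape time 2
(row=0, col=2): c = -0.2033 + 1.3900i → escape time 2
(row=0, col=3): c = 0.0700 + 1.3900i → escape time 2
(row=1, col=0): c = -0.7500 + 1.1575i → escape time 3
(row=1, col=1): c = -0.4767 + 1.1575i → escape time 3
(row=1, col=2): c = -0.2033 + 1.1575i → escape time 4
(row=1, col=3): c = 0.0700 + 1.1575i → escape time 3
(row=2, col=0): c = -0.7500 + 0.9250i → escape time 4
(row=2, col=1): c = -0.4767 + 0.9250i → escape time 4
(row=2, col=2): c = -0.2033 + 0.9250i → escape time 8
(row=2, col=3): c = 0.0700 + 0.9250i → escape time 5
(row=3, col=0): c = -0.7500 + 0.6925i → escape time 5
(row=3, col=1): c = -0.4767 + 0.6925i → escape time 8
(row=3, col=2): c = -0.2033 + 0.6925i → escape time 8
(row=3, col=3): c = 0.0700 + 0.6925i → escape time 8
(row=4, col=0): c = -0.7500 + 0.4600i → escape time 7
(row=4, col=1): c = -0.4767 + 0.4600i → escape time 8
(row=4, col=2): c = -0.2033 + 0.4600i → escape time 8
(row=4, col=3): c = 0.0700 + 0.4600i → escape time 8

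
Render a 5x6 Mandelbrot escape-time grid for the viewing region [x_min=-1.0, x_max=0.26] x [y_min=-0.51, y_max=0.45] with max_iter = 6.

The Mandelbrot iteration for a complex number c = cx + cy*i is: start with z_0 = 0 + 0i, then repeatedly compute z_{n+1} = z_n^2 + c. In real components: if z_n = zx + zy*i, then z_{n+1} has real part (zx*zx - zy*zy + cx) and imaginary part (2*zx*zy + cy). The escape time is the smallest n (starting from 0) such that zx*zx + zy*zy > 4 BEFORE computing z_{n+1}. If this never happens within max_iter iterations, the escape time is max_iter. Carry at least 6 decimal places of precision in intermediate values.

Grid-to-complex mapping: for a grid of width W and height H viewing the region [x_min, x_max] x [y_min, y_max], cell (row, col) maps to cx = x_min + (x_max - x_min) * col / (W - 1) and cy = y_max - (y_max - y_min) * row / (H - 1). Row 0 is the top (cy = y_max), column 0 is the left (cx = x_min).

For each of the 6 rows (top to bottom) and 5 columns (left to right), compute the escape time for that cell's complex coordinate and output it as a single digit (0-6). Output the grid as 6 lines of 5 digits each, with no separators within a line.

(row=0, col=0): c = -1.0000 + 0.4500i → escape time 5
(row=0, col=1): c = -0.6850 + 0.4500i → escape time 6
(row=0, col=2): c = -0.3700 + 0.4500i → escape time 6
(row=0, col=3): c = -0.0550 + 0.4500i → escape time 6
(row=0, col=4): c = 0.2600 + 0.4500i → escape time 6
(row=1, col=0): c = -1.0000 + 0.2580i → escape time 6
(row=1, col=1): c = -0.6850 + 0.2580i → escape time 6
(row=1, col=2): c = -0.3700 + 0.2580i → escape time 6
(row=1, col=3): c = -0.0550 + 0.2580i → escape time 6
(row=1, col=4): c = 0.2600 + 0.2580i → escape time 6
(row=2, col=0): c = -1.0000 + 0.0660i → escape time 6
(row=2, col=1): c = -0.6850 + 0.0660i → escape time 6
(row=2, col=2): c = -0.3700 + 0.0660i → escape time 6
(row=2, col=3): c = -0.0550 + 0.0660i → escape time 6
(row=2, col=4): c = 0.2600 + 0.0660i → escape time 6
(row=3, col=0): c = -1.0000 + -0.1260i → escape time 6
(row=3, col=1): c = -0.6850 + -0.1260i → escape time 6
(row=3, col=2): c = -0.3700 + -0.1260i → escape time 6
(row=3, col=3): c = -0.0550 + -0.1260i → escape time 6
(row=3, col=4): c = 0.2600 + -0.1260i → escape time 6
(row=4, col=0): c = -1.0000 + -0.3180i → escape time 6
(row=4, col=1): c = -0.6850 + -0.3180i → escape time 6
(row=4, col=2): c = -0.3700 + -0.3180i → escape time 6
(row=4, col=3): c = -0.0550 + -0.3180i → escape time 6
(row=4, col=4): c = 0.2600 + -0.3180i → escape time 6
(row=5, col=0): c = -1.0000 + -0.5100i → escape time 5
(row=5, col=1): c = -0.6850 + -0.5100i → escape time 6
(row=5, col=2): c = -0.3700 + -0.5100i → escape time 6
(row=5, col=3): c = -0.0550 + -0.5100i → escape time 6
(row=5, col=4): c = 0.2600 + -0.5100i → escape time 6

Answer: 56666
66666
66666
66666
66666
56666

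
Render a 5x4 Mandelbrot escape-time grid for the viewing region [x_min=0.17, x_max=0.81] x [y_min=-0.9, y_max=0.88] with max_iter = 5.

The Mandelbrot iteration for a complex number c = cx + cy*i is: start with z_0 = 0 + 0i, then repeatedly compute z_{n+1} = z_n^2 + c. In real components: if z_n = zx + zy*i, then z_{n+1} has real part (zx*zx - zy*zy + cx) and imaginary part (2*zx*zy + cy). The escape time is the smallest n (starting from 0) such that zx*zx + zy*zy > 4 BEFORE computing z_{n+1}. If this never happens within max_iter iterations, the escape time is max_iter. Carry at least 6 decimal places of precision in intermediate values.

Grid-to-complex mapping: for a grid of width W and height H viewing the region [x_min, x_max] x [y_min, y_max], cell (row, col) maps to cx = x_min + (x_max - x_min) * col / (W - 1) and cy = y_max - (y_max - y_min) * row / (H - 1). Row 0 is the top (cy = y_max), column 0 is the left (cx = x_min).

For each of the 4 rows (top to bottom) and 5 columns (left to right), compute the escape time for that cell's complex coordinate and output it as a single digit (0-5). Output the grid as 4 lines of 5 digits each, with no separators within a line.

(row=0, col=0): c = 0.1700 + 0.8800i → escape time 5
(row=0, col=1): c = 0.3300 + 0.8800i → escape time 4
(row=0, col=2): c = 0.4900 + 0.8800i → escape time 3
(row=0, col=3): c = 0.6500 + 0.8800i → escape time 2
(row=0, col=4): c = 0.8100 + 0.8800i → escape time 2
(row=1, col=0): c = 0.1700 + 0.2867i → escape time 5
(row=1, col=1): c = 0.3300 + 0.2867i → escape time 5
(row=1, col=2): c = 0.4900 + 0.2867i → escape time 5
(row=1, col=3): c = 0.6500 + 0.2867i → escape time 4
(row=1, col=4): c = 0.8100 + 0.2867i → escape time 3
(row=2, col=0): c = 0.1700 + -0.3067i → escape time 5
(row=2, col=1): c = 0.3300 + -0.3067i → escape time 5
(row=2, col=2): c = 0.4900 + -0.3067i → escape time 5
(row=2, col=3): c = 0.6500 + -0.3067i → escape time 3
(row=2, col=4): c = 0.8100 + -0.3067i → escape time 3
(row=3, col=0): c = 0.1700 + -0.9000i → escape time 4
(row=3, col=1): c = 0.3300 + -0.9000i → escape time 4
(row=3, col=2): c = 0.4900 + -0.9000i → escape time 3
(row=3, col=3): c = 0.6500 + -0.9000i → escape time 2
(row=3, col=4): c = 0.8100 + -0.9000i → escape time 2

Answer: 54322
55543
55533
44322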